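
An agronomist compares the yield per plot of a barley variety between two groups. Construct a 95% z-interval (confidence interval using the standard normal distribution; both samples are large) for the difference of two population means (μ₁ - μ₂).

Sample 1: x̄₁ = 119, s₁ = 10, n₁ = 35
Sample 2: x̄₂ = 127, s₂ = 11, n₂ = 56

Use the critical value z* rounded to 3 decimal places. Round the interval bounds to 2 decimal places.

Both samples are large (n₁ = 35 ≥ 30, n₂ = 56 ≥ 30), so a z-interval for the difference of means applies.

Point estimate: x̄₁ - x̄₂ = 119 - 127 = -8

Standard error: SE = √(s₁²/n₁ + s₂²/n₂)
= √(10²/35 + 11²/56)
= √(2.857143 + 2.160714)
= 2.240057

For 95% confidence, z* = 1.96 (from standard normal table)
Margin of error: E = z* × SE = 1.96 × 2.240057 = 4.3905

Z-interval: (x̄₁ - x̄₂) ± E = -8 ± 4.3905 = (-12.3905, -3.6095)

Rounded to 2 decimal places:

(-12.39, -3.61)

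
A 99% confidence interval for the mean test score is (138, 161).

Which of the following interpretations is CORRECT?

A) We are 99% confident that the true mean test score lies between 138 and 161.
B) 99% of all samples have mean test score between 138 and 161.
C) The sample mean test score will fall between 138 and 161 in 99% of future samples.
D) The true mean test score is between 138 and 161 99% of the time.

A confidence interval represents our confidence in the procedure, not a probability statement about the parameter.

Key concept: If we repeated this sampling process many times and computed a 99% CI each time, about 99% of those intervals would contain the true population parameter.

For this specific interval (138, 161):
- Midpoint (point estimate): 149.5
- Margin of error: 11.5

The correct interpretation is the one stating confidence that the true parameter lies in the interval — option A.

A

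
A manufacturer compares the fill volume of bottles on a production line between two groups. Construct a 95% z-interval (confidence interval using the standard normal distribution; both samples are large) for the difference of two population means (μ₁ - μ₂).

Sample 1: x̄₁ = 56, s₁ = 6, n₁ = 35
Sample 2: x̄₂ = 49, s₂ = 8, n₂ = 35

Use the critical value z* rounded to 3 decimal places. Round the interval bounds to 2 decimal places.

Both samples are large (n₁ = 35 ≥ 30, n₂ = 35 ≥ 30), so a z-interval for the difference of means applies.

Point estimate: x̄₁ - x̄₂ = 56 - 49 = 7

Standard error: SE = √(s₁²/n₁ + s₂²/n₂)
= √(6²/35 + 8²/35)
= √(1.028571 + 1.828571)
= 1.690309

For 95% confidence, z* = 1.96 (from standard normal table)
Margin of error: E = z* × SE = 1.96 × 1.690309 = 3.3130

Z-interval: (x̄₁ - x̄₂) ± E = 7 ± 3.3130 = (3.6870, 10.3130)

Rounded to 2 decimal places:

(3.69, 10.31)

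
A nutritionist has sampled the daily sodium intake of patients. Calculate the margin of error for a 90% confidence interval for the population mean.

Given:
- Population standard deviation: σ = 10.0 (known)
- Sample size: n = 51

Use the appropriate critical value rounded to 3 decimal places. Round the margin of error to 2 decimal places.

The population standard deviation σ is known, so use the z-interval margin of error formula.

For 90% confidence, z* = 1.645 (from standard normal table)

Margin of error formula for z-interval: E = z* × σ/√n

E = 1.645 × 10.0/√51
  = 1.645 × 1.400280
  = 2.3035

Rounded to 2 decimal places:

2.30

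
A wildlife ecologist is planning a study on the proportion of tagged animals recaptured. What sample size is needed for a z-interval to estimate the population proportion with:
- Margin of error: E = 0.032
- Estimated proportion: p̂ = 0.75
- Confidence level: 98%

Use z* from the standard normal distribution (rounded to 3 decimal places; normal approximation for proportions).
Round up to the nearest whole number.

Using z* for proportion z-interval (normal approximation).

For 98% confidence, z* = 2.326 (from standard normal table)

Sample size formula for proportion z-interval: n = z*²p̂(1-p̂)/E²

n = 2.326² × 0.75 × 0.25 / 0.032²
  = 5.410276 × 0.1875 / 0.001024
  = 990.6511

Round up to the nearest whole number: n = 991

991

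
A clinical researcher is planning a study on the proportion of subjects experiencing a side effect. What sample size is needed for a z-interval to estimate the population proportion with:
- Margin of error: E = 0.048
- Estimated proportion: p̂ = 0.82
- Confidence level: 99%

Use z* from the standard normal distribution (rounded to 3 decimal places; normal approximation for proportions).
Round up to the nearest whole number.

Using z* for proportion z-interval (normal approximation).

For 99% confidence, z* = 2.576 (from standard normal table)

Sample size formula for proportion z-interval: n = z*²p̂(1-p̂)/E²

n = 2.576² × 0.82 × 0.18 / 0.048²
  = 6.635776 × 0.1476 / 0.002304
  = 425.1044

Round up to the nearest whole number: n = 426

426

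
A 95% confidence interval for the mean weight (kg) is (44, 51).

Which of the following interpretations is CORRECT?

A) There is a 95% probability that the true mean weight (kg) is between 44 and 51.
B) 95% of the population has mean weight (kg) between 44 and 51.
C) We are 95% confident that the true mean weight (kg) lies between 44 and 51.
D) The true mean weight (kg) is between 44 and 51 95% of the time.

A confidence interval represents our confidence in the procedure, not a probability statement about the parameter.

Key concept: If we repeated this sampling process many times and computed a 95% CI each time, about 95% of those intervals would contain the true population parameter.

For this specific interval (44, 51):
- Midpoint (point estimate): 47.5
- Margin of error: 3.5

The correct interpretation is the one stating confidence that the true parameter lies in the interval — option C.

C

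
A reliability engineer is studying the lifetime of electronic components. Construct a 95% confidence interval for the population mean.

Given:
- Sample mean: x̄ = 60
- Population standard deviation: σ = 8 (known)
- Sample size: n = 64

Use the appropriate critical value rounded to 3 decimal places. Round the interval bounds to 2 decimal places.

The population standard deviation σ is known, so use a z-interval (standard normal critical value).

For 95% confidence, z* = 1.96 (from standard normal table)

Standard error: SE = σ/√n = 8/√64 = 1.000000

Margin of error: E = z* × SE = 1.96 × 1.000000 = 1.9600

Z-interval: x̄ ± E = 60 ± 1.9600 = (58.0400, 61.9600)

Rounded to 2 decimal places:

(58.04, 61.96)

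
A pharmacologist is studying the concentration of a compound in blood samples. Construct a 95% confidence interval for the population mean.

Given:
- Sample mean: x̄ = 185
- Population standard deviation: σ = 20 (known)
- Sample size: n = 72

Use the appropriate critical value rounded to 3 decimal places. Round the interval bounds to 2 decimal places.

The population standard deviation σ is known, so use a z-interval (standard normal critical value).

For 95% confidence, z* = 1.96 (from standard normal table)

Standard error: SE = σ/√n = 20/√72 = 2.357023

Margin of error: E = z* × SE = 1.96 × 2.357023 = 4.6198

Z-interval: x̄ ± E = 185 ± 4.6198 = (180.3802, 189.6198)

Rounded to 2 decimal places:

(180.38, 189.62)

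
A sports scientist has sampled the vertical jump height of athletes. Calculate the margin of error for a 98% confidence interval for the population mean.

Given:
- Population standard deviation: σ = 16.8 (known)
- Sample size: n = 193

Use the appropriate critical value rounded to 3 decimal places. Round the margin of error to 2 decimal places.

The population standard deviation σ is known, so use the z-interval margin of error formula.

For 98% confidence, z* = 2.326 (from standard normal table)

Margin of error formula for z-interval: E = z* × σ/√n

E = 2.326 × 16.8/√193
  = 2.326 × 1.209290
  = 2.8128

Rounded to 2 decimal places:

2.81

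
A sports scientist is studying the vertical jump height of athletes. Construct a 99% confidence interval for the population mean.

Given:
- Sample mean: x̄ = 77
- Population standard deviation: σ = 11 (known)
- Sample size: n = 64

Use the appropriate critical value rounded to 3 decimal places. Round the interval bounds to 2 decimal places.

The population standard deviation σ is known, so use a z-interval (standard normal critical value).

For 99% confidence, z* = 2.576 (from standard normal table)

Standard error: SE = σ/√n = 11/√64 = 1.375000

Margin of error: E = z* × SE = 2.576 × 1.375000 = 3.5420

Z-interval: x̄ ± E = 77 ± 3.5420 = (73.4580, 80.5420)

Rounded to 2 decimal places:

(73.46, 80.54)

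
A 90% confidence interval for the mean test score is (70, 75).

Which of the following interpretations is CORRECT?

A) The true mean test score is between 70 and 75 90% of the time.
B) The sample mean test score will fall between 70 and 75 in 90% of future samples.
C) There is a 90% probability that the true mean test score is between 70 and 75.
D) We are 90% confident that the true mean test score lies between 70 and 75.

A confidence interval represents our confidence in the procedure, not a probability statement about the parameter.

Key concept: If we repeated this sampling process many times and computed a 90% CI each time, about 90% of those intervals would contain the true population parameter.

For this specific interval (70, 75):
- Midpoint (point estimate): 72.5
- Margin of error: 2.5

The correct interpretation is the one stating confidence that the true parameter lies in the interval — option D.

D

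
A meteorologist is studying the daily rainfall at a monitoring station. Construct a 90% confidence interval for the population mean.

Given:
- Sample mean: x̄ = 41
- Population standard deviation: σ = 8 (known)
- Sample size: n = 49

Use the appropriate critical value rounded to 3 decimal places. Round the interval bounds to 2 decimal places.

The population standard deviation σ is known, so use a z-interval (standard normal critical value).

For 90% confidence, z* = 1.645 (from standard normal table)

Standard error: SE = σ/√n = 8/√49 = 1.142857

Margin of error: E = z* × SE = 1.645 × 1.142857 = 1.8800

Z-interval: x̄ ± E = 41 ± 1.8800 = (39.1200, 42.8800)

Rounded to 2 decimal places:

(39.12, 42.88)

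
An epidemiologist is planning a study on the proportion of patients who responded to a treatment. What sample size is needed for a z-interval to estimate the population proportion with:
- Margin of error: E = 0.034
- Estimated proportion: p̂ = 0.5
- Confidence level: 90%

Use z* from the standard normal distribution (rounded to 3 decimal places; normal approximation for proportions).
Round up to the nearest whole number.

Using z* for proportion z-interval (normal approximation).

For 90% confidence, z* = 1.645 (from standard normal table)

Sample size formula for proportion z-interval: n = z*²p̂(1-p̂)/E²

n = 1.645² × 0.5 × 0.5 / 0.034²
  = 2.706025 × 0.25 / 0.001156
  = 585.2130

Round up to the nearest whole number: n = 586

586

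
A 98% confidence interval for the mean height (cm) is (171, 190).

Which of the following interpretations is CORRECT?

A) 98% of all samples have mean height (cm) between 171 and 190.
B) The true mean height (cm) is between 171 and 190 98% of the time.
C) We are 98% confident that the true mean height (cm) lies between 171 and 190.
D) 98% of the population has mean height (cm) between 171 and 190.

A confidence interval represents our confidence in the procedure, not a probability statement about the parameter.

Key concept: If we repeated this sampling process many times and computed a 98% CI each time, about 98% of those intervals would contain the true population parameter.

For this specific interval (171, 190):
- Midpoint (point estimate): 180.5
- Margin of error: 9.5

The correct interpretation is the one stating confidence that the true parameter lies in the interval — option C.

C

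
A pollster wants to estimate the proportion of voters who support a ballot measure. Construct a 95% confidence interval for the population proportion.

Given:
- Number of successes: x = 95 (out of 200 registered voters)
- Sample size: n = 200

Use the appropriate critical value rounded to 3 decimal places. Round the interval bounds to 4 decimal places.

Sample proportion: p̂ = 95/200 = 0.475000

Check conditions for normal approximation:
  np̂ = 95 ≥ 10 ✓
  n(1-p̂) = 105 ≥ 10 ✓

The sample is large enough, so use a z-interval (normal approximation) for the proportion.

For 95% confidence, z* = 1.96 (from standard normal table)

Standard error: SE = √(p̂(1-p̂)/n) = √(0.475000×0.525000/200) = 0.03531112

Margin of error: E = z* × SE = 1.96 × 0.03531112 = 0.069210

Z-interval: p̂ ± E = 0.475000 ± 0.069210 = (0.405790, 0.544210)

Rounded to 4 decimal places:

(0.4058, 0.5442)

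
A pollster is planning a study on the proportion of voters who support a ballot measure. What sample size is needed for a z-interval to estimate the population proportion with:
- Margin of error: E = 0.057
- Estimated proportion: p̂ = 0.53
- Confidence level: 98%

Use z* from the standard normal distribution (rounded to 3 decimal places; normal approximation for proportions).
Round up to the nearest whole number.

Using z* for proportion z-interval (normal approximation).

For 98% confidence, z* = 2.326 (from standard normal table)

Sample size formula for proportion z-interval: n = z*²p̂(1-p̂)/E²

n = 2.326² × 0.53 × 0.47 / 0.057²
  = 5.410276 × 0.2491 / 0.003249
  = 414.8045

Round up to the nearest whole number: n = 415

415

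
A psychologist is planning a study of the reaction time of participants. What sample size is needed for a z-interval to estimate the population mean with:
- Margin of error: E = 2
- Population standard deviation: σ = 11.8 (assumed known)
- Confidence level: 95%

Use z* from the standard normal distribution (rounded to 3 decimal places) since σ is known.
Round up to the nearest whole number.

Using z* since population σ is known (z-interval formula).

For 95% confidence, z* = 1.96 (from standard normal table)

Sample size formula for z-interval: n = (z*σ/E)²

n = (1.96 × 11.8 / 2)²
  = (11.564000)²
  = 133.7261

Round up to the nearest whole number: n = 134

134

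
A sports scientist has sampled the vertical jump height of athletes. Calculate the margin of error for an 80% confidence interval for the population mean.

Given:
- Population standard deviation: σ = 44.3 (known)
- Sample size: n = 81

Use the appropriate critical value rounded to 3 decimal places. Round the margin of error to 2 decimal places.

The population standard deviation σ is known, so use the z-interval margin of error formula.

For 80% confidence, z* = 1.282 (from standard normal table)

Margin of error formula for z-interval: E = z* × σ/√n

E = 1.282 × 44.3/√81
  = 1.282 × 4.922222
  = 6.3103

Rounded to 2 decimal places:

6.31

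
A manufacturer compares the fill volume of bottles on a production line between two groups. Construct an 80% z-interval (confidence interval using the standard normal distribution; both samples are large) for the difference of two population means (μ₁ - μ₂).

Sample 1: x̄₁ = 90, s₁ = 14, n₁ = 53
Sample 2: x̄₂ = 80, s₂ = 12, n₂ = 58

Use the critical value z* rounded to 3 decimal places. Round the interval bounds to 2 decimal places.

Both samples are large (n₁ = 53 ≥ 30, n₂ = 58 ≥ 30), so a z-interval for the difference of means applies.

Point estimate: x̄₁ - x̄₂ = 90 - 80 = 10

Standard error: SE = √(s₁²/n₁ + s₂²/n₂)
= √(14²/53 + 12²/58)
= √(3.698113 + 2.482759)
= 2.486136

For 80% confidence, z* = 1.282 (from standard normal table)
Margin of error: E = z* × SE = 1.282 × 2.486136 = 3.1872

Z-interval: (x̄₁ - x̄₂) ± E = 10 ± 3.1872 = (6.8128, 13.1872)

Rounded to 2 decimal places:

(6.81, 13.19)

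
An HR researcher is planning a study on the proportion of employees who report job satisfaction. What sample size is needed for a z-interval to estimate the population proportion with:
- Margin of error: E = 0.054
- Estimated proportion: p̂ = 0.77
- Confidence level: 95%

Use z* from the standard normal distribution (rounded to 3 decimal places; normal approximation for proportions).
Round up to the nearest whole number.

Using z* for proportion z-interval (normal approximation).

For 95% confidence, z* = 1.96 (from standard normal table)

Sample size formula for proportion z-interval: n = z*²p̂(1-p̂)/E²

n = 1.96² × 0.77 × 0.23 / 0.054²
  = 3.8416 × 0.1771 / 0.002916
  = 233.3153

Round up to the nearest whole number: n = 234

234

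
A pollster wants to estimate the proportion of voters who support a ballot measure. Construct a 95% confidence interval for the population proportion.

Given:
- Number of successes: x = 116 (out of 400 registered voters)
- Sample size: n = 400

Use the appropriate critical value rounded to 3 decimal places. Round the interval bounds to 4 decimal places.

Sample proportion: p̂ = 116/400 = 0.290000

Check conditions for normal approximation:
  np̂ = 116 ≥ 10 ✓
  n(1-p̂) = 284 ≥ 10 ✓

The sample is large enough, so use a z-interval (normal approximation) for the proportion.

For 95% confidence, z* = 1.96 (from standard normal table)

Standard error: SE = √(p̂(1-p̂)/n) = √(0.290000×0.710000/400) = 0.02268810

Margin of error: E = z* × SE = 1.96 × 0.02268810 = 0.044469

Z-interval: p̂ ± E = 0.290000 ± 0.044469 = (0.245531, 0.334469)

Rounded to 4 decimal places:

(0.2455, 0.3345)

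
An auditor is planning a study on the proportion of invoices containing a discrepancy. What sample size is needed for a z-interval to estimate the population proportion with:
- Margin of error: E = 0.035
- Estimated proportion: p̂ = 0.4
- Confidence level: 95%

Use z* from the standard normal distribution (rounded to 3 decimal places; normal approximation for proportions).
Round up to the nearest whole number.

Using z* for proportion z-interval (normal approximation).

For 95% confidence, z* = 1.96 (from standard normal table)

Sample size formula for proportion z-interval: n = z*²p̂(1-p̂)/E²

n = 1.96² × 0.4 × 0.6 / 0.035²
  = 3.8416 × 0.24 / 0.001225
  = 752.6400

Round up to the nearest whole number: n = 753

753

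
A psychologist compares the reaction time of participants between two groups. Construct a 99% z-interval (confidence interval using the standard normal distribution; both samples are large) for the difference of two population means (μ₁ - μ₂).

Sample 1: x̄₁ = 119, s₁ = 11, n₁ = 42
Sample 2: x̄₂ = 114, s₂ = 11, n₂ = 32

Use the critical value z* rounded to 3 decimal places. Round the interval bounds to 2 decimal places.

Both samples are large (n₁ = 42 ≥ 30, n₂ = 32 ≥ 30), so a z-interval for the difference of means applies.

Point estimate: x̄₁ - x̄₂ = 119 - 114 = 5

Standard error: SE = √(s₁²/n₁ + s₂²/n₂)
= √(11²/42 + 11²/32)
= √(2.880952 + 3.781250)
= 2.581124

For 99% confidence, z* = 2.576 (from standard normal table)
Margin of error: E = z* × SE = 2.576 × 2.581124 = 6.6490

Z-interval: (x̄₁ - x̄₂) ± E = 5 ± 6.6490 = (-1.6490, 11.6490)

Rounded to 2 decimal places:

(-1.65, 11.65)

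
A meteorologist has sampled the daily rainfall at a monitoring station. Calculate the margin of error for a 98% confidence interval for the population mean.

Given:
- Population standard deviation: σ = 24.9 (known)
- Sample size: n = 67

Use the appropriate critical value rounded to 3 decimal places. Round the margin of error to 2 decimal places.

The population standard deviation σ is known, so use the z-interval margin of error formula.

For 98% confidence, z* = 2.326 (from standard normal table)

Margin of error formula for z-interval: E = z* × σ/√n

E = 2.326 × 24.9/√67
  = 2.326 × 3.042019
  = 7.0757

Rounded to 2 decimal places:

7.08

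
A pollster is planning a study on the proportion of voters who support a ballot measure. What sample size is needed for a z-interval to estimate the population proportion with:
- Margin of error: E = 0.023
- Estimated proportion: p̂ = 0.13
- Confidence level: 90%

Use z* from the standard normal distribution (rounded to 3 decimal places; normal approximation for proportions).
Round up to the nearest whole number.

Using z* for proportion z-interval (normal approximation).

For 90% confidence, z* = 1.645 (from standard normal table)

Sample size formula for proportion z-interval: n = z*²p̂(1-p̂)/E²

n = 1.645² × 0.13 × 0.87 / 0.023²
  = 2.706025 × 0.1131 / 0.000529
  = 578.5471

Round up to the nearest whole number: n = 579

579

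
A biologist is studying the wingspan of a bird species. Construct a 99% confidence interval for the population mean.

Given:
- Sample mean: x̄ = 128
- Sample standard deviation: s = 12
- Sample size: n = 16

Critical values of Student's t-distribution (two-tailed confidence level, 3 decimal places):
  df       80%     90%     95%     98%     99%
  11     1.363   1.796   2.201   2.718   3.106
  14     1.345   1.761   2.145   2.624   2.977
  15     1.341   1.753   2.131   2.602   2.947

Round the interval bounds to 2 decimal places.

The population standard deviation σ is unknown (only the sample standard deviation s is given), so use a t-interval with df = n - 1 = 16 - 1 = 15.

For 99% confidence with df = 15, t* = 2.947 (from t-table)

Standard error: SE = s/√n = 12/√16 = 3.000000

Margin of error: E = t* × SE = 2.947 × 3.000000 = 8.8410

T-interval: x̄ ± E = 128 ± 8.8410 = (119.1590, 136.8410)

Rounded to 2 decimal places:

(119.16, 136.84)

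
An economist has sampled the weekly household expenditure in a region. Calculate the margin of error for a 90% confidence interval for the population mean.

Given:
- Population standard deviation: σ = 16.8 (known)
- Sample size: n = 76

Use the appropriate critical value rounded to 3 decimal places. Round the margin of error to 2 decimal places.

The population standard deviation σ is known, so use the z-interval margin of error formula.

For 90% confidence, z* = 1.645 (from standard normal table)

Margin of error formula for z-interval: E = z* × σ/√n

E = 1.645 × 16.8/√76
  = 1.645 × 1.927092
  = 3.1701

Rounded to 2 decimal places:

3.17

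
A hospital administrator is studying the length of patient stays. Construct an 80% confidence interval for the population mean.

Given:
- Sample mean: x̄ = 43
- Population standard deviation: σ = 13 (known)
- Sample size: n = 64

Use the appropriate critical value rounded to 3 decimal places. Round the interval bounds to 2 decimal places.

The population standard deviation σ is known, so use a z-interval (standard normal critical value).

For 80% confidence, z* = 1.282 (from standard normal table)

Standard error: SE = σ/√n = 13/√64 = 1.625000

Margin of error: E = z* × SE = 1.282 × 1.625000 = 2.0833

Z-interval: x̄ ± E = 43 ± 2.0833 = (40.9168, 45.0832)

Rounded to 2 decimal places:

(40.92, 45.08)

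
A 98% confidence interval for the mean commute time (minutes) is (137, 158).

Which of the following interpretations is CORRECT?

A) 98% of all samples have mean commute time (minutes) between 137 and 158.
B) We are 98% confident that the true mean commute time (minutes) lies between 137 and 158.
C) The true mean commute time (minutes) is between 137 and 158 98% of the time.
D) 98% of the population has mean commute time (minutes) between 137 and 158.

A confidence interval represents our confidence in the procedure, not a probability statement about the parameter.

Key concept: If we repeated this sampling process many times and computed a 98% CI each time, about 98% of those intervals would contain the true population parameter.

For this specific interval (137, 158):
- Midpoint (point estimate): 147.5
- Margin of error: 10.5

The correct interpretation is the one stating confidence that the true parameter lies in the interval — option B.

B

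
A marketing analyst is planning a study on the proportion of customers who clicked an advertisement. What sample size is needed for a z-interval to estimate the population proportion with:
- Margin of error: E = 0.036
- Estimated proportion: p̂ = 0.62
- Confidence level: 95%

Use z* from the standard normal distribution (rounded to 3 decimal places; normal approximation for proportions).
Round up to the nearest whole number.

Using z* for proportion z-interval (normal approximation).

For 95% confidence, z* = 1.96 (from standard normal table)

Sample size formula for proportion z-interval: n = z*²p̂(1-p̂)/E²

n = 1.96² × 0.62 × 0.38 / 0.036²
  = 3.8416 × 0.2356 / 0.001296
  = 698.3649

Round up to the nearest whole number: n = 699

699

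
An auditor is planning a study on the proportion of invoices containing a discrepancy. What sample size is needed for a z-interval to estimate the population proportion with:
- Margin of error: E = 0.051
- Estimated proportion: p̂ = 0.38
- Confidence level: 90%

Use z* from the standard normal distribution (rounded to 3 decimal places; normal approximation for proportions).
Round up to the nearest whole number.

Using z* for proportion z-interval (normal approximation).

For 90% confidence, z* = 1.645 (from standard normal table)

Sample size formula for proportion z-interval: n = z*²p̂(1-p̂)/E²

n = 1.645² × 0.38 × 0.62 / 0.051²
  = 2.706025 × 0.2356 / 0.002601
  = 245.1132

Round up to the nearest whole number: n = 246

246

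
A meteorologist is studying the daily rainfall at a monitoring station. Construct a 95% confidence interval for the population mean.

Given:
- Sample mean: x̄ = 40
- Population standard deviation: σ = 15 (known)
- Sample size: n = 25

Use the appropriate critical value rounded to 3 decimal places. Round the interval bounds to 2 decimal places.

The population standard deviation σ is known, so use a z-interval (standard normal critical value).

For 95% confidence, z* = 1.96 (from standard normal table)

Standard error: SE = σ/√n = 15/√25 = 3.000000

Margin of error: E = z* × SE = 1.96 × 3.000000 = 5.8800

Z-interval: x̄ ± E = 40 ± 5.8800 = (34.1200, 45.8800)

Rounded to 2 decimal places:

(34.12, 45.88)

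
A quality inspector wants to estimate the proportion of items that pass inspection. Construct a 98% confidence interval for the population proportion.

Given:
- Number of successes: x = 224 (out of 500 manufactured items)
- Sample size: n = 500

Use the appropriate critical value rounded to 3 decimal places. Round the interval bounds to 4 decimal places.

Sample proportion: p̂ = 224/500 = 0.448000

Check conditions for normal approximation:
  np̂ = 224 ≥ 10 ✓
  n(1-p̂) = 276 ≥ 10 ✓

The sample is large enough, so use a z-interval (normal approximation) for the proportion.

For 98% confidence, z* = 2.326 (from standard normal table)

Standard error: SE = √(p̂(1-p̂)/n) = √(0.448000×0.552000/500) = 0.02223942

Margin of error: E = z* × SE = 2.326 × 0.02223942 = 0.051729

Z-interval: p̂ ± E = 0.448000 ± 0.051729 = (0.396271, 0.499729)

Rounded to 4 decimal places:

(0.3963, 0.4997)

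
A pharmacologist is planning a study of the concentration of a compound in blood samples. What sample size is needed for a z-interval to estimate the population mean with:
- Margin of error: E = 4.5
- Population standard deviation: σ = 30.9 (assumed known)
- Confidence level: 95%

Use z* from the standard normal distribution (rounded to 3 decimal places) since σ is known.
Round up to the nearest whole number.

Using z* since population σ is known (z-interval formula).

For 95% confidence, z* = 1.96 (from standard normal table)

Sample size formula for z-interval: n = (z*σ/E)²

n = (1.96 × 30.9 / 4.5)²
  = (13.458667)²
  = 181.1357

Round up to the nearest whole number: n = 182

182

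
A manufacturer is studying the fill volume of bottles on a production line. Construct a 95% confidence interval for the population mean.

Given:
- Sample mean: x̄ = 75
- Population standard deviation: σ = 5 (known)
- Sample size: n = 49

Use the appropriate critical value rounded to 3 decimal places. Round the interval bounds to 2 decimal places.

The population standard deviation σ is known, so use a z-interval (standard normal critical value).

For 95% confidence, z* = 1.96 (from standard normal table)

Standard error: SE = σ/√n = 5/√49 = 0.714286

Margin of error: E = z* × SE = 1.96 × 0.714286 = 1.4000

Z-interval: x̄ ± E = 75 ± 1.4000 = (73.6000, 76.4000)

Rounded to 2 decimal places:

(73.60, 76.40)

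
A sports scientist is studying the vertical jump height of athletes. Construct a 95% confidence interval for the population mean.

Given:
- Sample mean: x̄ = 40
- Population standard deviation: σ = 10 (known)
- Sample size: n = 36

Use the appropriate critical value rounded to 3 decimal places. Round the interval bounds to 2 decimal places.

The population standard deviation σ is known, so use a z-interval (standard normal critical value).

For 95% confidence, z* = 1.96 (from standard normal table)

Standard error: SE = σ/√n = 10/√36 = 1.666667

Margin of error: E = z* × SE = 1.96 × 1.666667 = 3.2667

Z-interval: x̄ ± E = 40 ± 3.2667 = (36.7333, 43.2667)

Rounded to 2 decimal places:

(36.73, 43.27)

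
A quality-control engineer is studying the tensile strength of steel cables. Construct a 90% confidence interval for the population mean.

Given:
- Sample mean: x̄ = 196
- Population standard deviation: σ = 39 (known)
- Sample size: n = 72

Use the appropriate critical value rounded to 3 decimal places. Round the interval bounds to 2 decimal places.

The population standard deviation σ is known, so use a z-interval (standard normal critical value).

For 90% confidence, z* = 1.645 (from standard normal table)

Standard error: SE = σ/√n = 39/√72 = 4.596194

Margin of error: E = z* × SE = 1.645 × 4.596194 = 7.5607

Z-interval: x̄ ± E = 196 ± 7.5607 = (188.4393, 203.5607)

Rounded to 2 decimal places:

(188.44, 203.56)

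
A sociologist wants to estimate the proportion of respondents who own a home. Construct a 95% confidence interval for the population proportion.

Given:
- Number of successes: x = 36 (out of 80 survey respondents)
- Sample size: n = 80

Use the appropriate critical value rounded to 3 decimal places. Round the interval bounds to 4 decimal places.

Sample proportion: p̂ = 36/80 = 0.450000

Check conditions for normal approximation:
  np̂ = 36 ≥ 10 ✓
  n(1-p̂) = 44 ≥ 10 ✓

The sample is large enough, so use a z-interval (normal approximation) for the proportion.

For 95% confidence, z* = 1.96 (from standard normal table)

Standard error: SE = √(p̂(1-p̂)/n) = √(0.450000×0.550000/80) = 0.05562149

Margin of error: E = z* × SE = 1.96 × 0.05562149 = 0.109018

Z-interval: p̂ ± E = 0.450000 ± 0.109018 = (0.340982, 0.559018)

Rounded to 4 decimal places:

(0.3410, 0.5590)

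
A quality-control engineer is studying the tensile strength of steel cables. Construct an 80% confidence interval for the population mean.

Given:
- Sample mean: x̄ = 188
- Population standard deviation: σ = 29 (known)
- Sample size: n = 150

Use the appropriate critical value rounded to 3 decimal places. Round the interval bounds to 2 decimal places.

The population standard deviation σ is known, so use a z-interval (standard normal critical value).

For 80% confidence, z* = 1.282 (from standard normal table)

Standard error: SE = σ/√n = 29/√150 = 2.367840

Margin of error: E = z* × SE = 1.282 × 2.367840 = 3.0356

Z-interval: x̄ ± E = 188 ± 3.0356 = (184.9644, 191.0356)

Rounded to 2 decimal places:

(184.96, 191.04)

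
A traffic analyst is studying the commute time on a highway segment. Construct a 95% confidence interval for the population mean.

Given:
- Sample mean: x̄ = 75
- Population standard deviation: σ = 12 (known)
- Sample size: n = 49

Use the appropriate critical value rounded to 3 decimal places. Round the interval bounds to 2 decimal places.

The population standard deviation σ is known, so use a z-interval (standard normal critical value).

For 95% confidence, z* = 1.96 (from standard normal table)

Standard error: SE = σ/√n = 12/√49 = 1.714286

Margin of error: E = z* × SE = 1.96 × 1.714286 = 3.3600

Z-interval: x̄ ± E = 75 ± 3.3600 = (71.6400, 78.3600)

Rounded to 2 decimal places:

(71.64, 78.36)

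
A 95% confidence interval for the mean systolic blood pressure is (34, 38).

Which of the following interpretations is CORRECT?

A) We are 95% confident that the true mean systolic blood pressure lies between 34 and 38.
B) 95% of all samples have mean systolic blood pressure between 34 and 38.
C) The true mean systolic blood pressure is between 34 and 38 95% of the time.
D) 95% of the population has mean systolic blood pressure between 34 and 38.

A confidence interval represents our confidence in the procedure, not a probability statement about the parameter.

Key concept: If we repeated this sampling process many times and computed a 95% CI each time, about 95% of those intervals would contain the true population parameter.

For this specific interval (34, 38):
- Midpoint (point estimate): 36
- Margin of error: 2

The correct interpretation is the one stating confidence that the true parameter lies in the interval — option A.

A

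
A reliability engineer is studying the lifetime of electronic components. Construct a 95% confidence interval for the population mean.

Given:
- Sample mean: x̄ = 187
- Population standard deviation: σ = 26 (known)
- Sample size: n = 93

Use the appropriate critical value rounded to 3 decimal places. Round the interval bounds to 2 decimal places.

The population standard deviation σ is known, so use a z-interval (standard normal critical value).

For 95% confidence, z* = 1.96 (from standard normal table)

Standard error: SE = σ/√n = 26/√93 = 2.696074

Margin of error: E = z* × SE = 1.96 × 2.696074 = 5.2843

Z-interval: x̄ ± E = 187 ± 5.2843 = (181.7157, 192.2843)

Rounded to 2 decimal places:

(181.72, 192.28)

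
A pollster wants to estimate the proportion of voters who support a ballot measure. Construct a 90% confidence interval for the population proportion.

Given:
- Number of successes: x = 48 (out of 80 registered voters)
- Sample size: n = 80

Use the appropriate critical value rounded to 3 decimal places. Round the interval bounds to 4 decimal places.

Sample proportion: p̂ = 48/80 = 0.600000

Check conditions for normal approximation:
  np̂ = 48 ≥ 10 ✓
  n(1-p̂) = 32 ≥ 10 ✓

The sample is large enough, so use a z-interval (normal approximation) for the proportion.

For 90% confidence, z* = 1.645 (from standard normal table)

Standard error: SE = √(p̂(1-p̂)/n) = √(0.600000×0.400000/80) = 0.05477226

Margin of error: E = z* × SE = 1.645 × 0.05477226 = 0.090100

Z-interval: p̂ ± E = 0.600000 ± 0.090100 = (0.509900, 0.690100)

Rounded to 4 decimal places:

(0.5099, 0.6901)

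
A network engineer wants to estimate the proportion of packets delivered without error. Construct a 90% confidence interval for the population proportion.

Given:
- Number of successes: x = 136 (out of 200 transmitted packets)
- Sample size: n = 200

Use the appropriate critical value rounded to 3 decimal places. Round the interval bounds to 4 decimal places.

Sample proportion: p̂ = 136/200 = 0.680000

Check conditions for normal approximation:
  np̂ = 136 ≥ 10 ✓
  n(1-p̂) = 64 ≥ 10 ✓

The sample is large enough, so use a z-interval (normal approximation) for the proportion.

For 90% confidence, z* = 1.645 (from standard normal table)

Standard error: SE = √(p̂(1-p̂)/n) = √(0.680000×0.320000/200) = 0.03298485

Margin of error: E = z* × SE = 1.645 × 0.03298485 = 0.054260

Z-interval: p̂ ± E = 0.680000 ± 0.054260 = (0.625740, 0.734260)

Rounded to 4 decimal places:

(0.6257, 0.7343)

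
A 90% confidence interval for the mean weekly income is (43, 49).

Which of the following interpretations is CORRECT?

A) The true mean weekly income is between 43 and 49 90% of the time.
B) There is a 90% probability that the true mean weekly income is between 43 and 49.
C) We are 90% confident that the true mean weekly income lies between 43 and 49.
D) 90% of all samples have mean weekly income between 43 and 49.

A confidence interval represents our confidence in the procedure, not a probability statement about the parameter.

Key concept: If we repeated this sampling process many times and computed a 90% CI each time, about 90% of those intervals would contain the true population parameter.

For this specific interval (43, 49):
- Midpoint (point estimate): 46
- Margin of error: 3

The correct interpretation is the one stating confidence that the true parameter lies in the interval — option C.

C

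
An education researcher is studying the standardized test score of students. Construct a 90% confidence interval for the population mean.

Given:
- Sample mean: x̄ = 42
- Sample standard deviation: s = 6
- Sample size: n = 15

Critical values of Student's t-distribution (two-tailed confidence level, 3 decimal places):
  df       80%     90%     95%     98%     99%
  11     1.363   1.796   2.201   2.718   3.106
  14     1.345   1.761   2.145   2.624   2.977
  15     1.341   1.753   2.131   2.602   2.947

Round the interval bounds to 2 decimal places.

The population standard deviation σ is unknown (only the sample standard deviation s is given), so use a t-interval with df = n - 1 = 15 - 1 = 14.

For 90% confidence with df = 14, t* = 1.761 (from t-table)

Standard error: SE = s/√n = 6/√15 = 1.549193

Margin of error: E = t* × SE = 1.761 × 1.549193 = 2.7281

T-interval: x̄ ± E = 42 ± 2.7281 = (39.2719, 44.7281)

Rounded to 2 decimal places:

(39.27, 44.73)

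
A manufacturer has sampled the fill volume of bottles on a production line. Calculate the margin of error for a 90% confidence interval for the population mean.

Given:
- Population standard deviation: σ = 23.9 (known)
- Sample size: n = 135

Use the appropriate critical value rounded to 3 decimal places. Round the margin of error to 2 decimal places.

The population standard deviation σ is known, so use the z-interval margin of error formula.

For 90% confidence, z* = 1.645 (from standard normal table)

Margin of error formula for z-interval: E = z* × σ/√n

E = 1.645 × 23.9/√135
  = 1.645 × 2.056984
  = 3.3837

Rounded to 2 decimal places:

3.38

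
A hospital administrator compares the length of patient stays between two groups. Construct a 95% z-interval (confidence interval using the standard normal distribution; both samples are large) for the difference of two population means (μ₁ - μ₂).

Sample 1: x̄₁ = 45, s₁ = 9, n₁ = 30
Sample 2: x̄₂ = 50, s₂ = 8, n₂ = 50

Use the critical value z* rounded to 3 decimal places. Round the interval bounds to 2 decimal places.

Both samples are large (n₁ = 30 ≥ 30, n₂ = 50 ≥ 30), so a z-interval for the difference of means applies.

Point estimate: x̄₁ - x̄₂ = 45 - 50 = -5

Standard error: SE = √(s₁²/n₁ + s₂²/n₂)
= √(9²/30 + 8²/50)
= √(2.700000 + 1.280000)
= 1.994994

For 95% confidence, z* = 1.96 (from standard normal table)
Margin of error: E = z* × SE = 1.96 × 1.994994 = 3.9102

Z-interval: (x̄₁ - x̄₂) ± E = -5 ± 3.9102 = (-8.9102, -1.0898)

Rounded to 2 decimal places:

(-8.91, -1.09)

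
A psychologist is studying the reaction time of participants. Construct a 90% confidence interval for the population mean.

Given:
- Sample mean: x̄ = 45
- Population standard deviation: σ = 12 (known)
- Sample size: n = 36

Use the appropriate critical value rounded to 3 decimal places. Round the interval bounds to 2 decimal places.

The population standard deviation σ is known, so use a z-interval (standard normal critical value).

For 90% confidence, z* = 1.645 (from standard normal table)

Standard error: SE = σ/√n = 12/√36 = 2.000000

Margin of error: E = z* × SE = 1.645 × 2.000000 = 3.2900

Z-interval: x̄ ± E = 45 ± 3.2900 = (41.7100, 48.2900)

Rounded to 2 decimal places:

(41.71, 48.29)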